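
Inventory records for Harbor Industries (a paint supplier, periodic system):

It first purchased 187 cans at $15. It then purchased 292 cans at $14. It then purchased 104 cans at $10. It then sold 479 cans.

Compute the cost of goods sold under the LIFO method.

COGS = $6,373

Sale 1 (479) [LIFO — newest first]: 104 @ $10 + 292 @ $14 + 83 @ $15 = $6,373
Ending inventory: 104 @ $15 = $1,560
Check: goods available $7,933 = COGS $6,373 + ending $1,560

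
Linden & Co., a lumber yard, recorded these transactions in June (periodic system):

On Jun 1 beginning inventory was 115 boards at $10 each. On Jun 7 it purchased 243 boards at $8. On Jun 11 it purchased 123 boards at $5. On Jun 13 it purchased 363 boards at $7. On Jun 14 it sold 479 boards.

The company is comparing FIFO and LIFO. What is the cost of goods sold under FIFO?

COGS = $3,699

FIFO COGS: 115 @ $10 + 243 @ $8 + 121 @ $5 = $3,699
LIFO COGS: 363 @ $7 + 116 @ $5 = $3,121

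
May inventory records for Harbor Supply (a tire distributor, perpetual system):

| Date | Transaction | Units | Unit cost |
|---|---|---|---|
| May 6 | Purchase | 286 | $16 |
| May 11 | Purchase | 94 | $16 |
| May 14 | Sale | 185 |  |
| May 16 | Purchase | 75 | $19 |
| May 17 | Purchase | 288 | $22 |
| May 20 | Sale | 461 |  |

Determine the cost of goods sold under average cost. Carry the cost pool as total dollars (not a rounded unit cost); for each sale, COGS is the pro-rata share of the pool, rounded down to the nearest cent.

COGS = $11,949.50

After May 6: 286 on hand, pool $4,576.00 (≈ $16.0000 each)
After May 11: 380 on hand, pool $6,080.00 (≈ $16.0000 each)
May 14, sell 185: 185/380 × $6,080.00 → $2,960.00
After May 16: 270 on hand, pool $4,545.00 (≈ $16.8333 each)
After May 17: 558 on hand, pool $10,881.00 (≈ $19.5000 each)
May 20, sell 461: 461/558 × $10,881.00 → $8,989.50
Total COGS = $2,960.00 + $8,989.50 = $11,949.50
Ending inventory (cost pool remaining) = $1,891.50
Check: goods available $13,841.00 = COGS $11,949.50 + ending $1,891.50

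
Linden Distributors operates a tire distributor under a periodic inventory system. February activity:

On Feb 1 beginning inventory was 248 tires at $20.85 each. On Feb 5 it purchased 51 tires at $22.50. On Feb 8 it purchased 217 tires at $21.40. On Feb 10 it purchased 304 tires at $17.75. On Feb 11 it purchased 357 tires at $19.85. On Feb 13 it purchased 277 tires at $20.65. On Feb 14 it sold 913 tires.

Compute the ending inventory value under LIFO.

Feb 14, 913 sold [LIFO — newest first]: 277 @ $20.65 + 357 @ $19.85 + 279 @ $17.75 = $17,758.75
Ending inventory: 248 @ $20.85 + 51 @ $22.50 + 217 @ $21.40 + 25 @ $17.75 = $11,405.85

Ending inventory = $11,405.85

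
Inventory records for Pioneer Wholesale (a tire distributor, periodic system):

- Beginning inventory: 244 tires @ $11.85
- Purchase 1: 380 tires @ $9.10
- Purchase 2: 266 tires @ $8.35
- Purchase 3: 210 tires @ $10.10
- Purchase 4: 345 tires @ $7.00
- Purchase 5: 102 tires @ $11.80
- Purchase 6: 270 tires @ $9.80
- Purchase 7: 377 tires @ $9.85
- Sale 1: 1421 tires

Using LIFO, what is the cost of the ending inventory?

Ending inventory = $7,593.55

Sale 1 (1421) [LIFO — newest first]: 377 @ $9.85 + 270 @ $9.80 + 102 @ $11.80 + 345 @ $7.00 + 210 @ $10.10 + 117 @ $8.35 = $13,076.00
Ending inventory: 244 @ $11.85 + 380 @ $9.10 + 149 @ $8.35 = $7,593.55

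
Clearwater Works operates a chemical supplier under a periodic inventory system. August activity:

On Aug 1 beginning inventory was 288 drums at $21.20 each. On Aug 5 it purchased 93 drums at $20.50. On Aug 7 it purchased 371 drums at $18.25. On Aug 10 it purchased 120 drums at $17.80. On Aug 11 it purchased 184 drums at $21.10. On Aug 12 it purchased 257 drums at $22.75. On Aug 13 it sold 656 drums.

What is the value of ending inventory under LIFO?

Ending inventory = $13,049.10

Aug 13, 656 sold [LIFO — newest first]: 257 @ $22.75 + 184 @ $21.10 + 120 @ $17.80 + 95 @ $18.25 = $13,598.90
Ending inventory: 288 @ $21.20 + 93 @ $20.50 + 276 @ $18.25 = $13,049.10
Check: goods available $26,648.00 = COGS $13,598.90 + ending $13,049.10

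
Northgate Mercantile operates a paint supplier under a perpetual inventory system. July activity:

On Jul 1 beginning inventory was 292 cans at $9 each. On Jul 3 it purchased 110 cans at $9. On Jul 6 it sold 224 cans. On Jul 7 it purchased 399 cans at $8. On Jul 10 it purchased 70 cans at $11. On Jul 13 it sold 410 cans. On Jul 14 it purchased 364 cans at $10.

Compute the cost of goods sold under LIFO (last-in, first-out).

COGS = $5,506

Jul 6, 224 sold [LIFO — newest first]: 110 @ $9 + 114 @ $9 = $2,016
Jul 13, 410 sold [LIFO — newest first]: 70 @ $11 + 340 @ $8 = $3,490
Total COGS = $2,016 + $3,490 = $5,506
Ending inventory: 178 @ $9 + 59 @ $8 + 364 @ $10 = $5,714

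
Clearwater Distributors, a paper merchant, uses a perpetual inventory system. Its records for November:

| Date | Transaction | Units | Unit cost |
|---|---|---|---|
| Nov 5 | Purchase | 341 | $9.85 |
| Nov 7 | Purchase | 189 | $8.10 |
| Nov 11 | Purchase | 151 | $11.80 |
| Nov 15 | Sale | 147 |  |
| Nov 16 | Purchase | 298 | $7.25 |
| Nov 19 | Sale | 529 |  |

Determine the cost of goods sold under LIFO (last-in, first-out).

COGS = $5,847.50

Nov 15, 147 sold [LIFO — newest first]: 147 @ $11.80 = $1,734.60
Nov 19, 529 sold [LIFO — newest first]: 298 @ $7.25 + 4 @ $11.80 + 189 @ $8.10 + 38 @ $9.85 = $4,112.90
Total COGS = $1,734.60 + $4,112.90 = $5,847.50
Ending inventory: 303 @ $9.85 = $2,984.55
Check: goods available $8,832.05 = COGS $5,847.50 + ending $2,984.55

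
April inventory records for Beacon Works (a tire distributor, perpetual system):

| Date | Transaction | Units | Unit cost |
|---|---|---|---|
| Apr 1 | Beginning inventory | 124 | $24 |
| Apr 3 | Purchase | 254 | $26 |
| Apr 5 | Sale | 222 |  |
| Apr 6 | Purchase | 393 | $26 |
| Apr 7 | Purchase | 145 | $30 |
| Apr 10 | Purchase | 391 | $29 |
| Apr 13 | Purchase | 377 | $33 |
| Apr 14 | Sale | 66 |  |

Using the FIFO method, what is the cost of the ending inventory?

Apr 5, 222 sold [FIFO — oldest first]: 124 @ $24 + 98 @ $26 = $5,524
Apr 14, 66 sold [FIFO — oldest first]: 66 @ $26 = $1,716
Total COGS = $5,524 + $1,716 = $7,240
Ending inventory: 90 @ $26 + 393 @ $26 + 145 @ $30 + 391 @ $29 + 377 @ $33 = $40,688

Ending inventory = $40,688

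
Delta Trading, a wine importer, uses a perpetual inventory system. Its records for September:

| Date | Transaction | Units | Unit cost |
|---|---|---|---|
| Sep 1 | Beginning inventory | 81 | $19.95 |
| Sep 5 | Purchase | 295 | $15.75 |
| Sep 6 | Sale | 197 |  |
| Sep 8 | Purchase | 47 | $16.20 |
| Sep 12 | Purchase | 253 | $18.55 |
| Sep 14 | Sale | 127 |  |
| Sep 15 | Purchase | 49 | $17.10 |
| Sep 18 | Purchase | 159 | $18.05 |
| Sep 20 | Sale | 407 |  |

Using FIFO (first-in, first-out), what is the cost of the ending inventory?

Sep 6, 197 sold [FIFO — oldest first]: 81 @ $19.95 + 116 @ $15.75 = $3,442.95
Sep 14, 127 sold [FIFO — oldest first]: 127 @ $15.75 = $2,000.25
Sep 20, 407 sold [FIFO — oldest first]: 52 @ $15.75 + 47 @ $16.20 + 253 @ $18.55 + 49 @ $17.10 + 6 @ $18.05 = $7,219.75
Total COGS = $3,442.95 + $2,000.25 + $7,219.75 = $12,662.95
Ending inventory: 153 @ $18.05 = $2,761.65
Check: goods available $15,424.60 = COGS $12,662.95 + ending $2,761.65

Ending inventory = $2,761.65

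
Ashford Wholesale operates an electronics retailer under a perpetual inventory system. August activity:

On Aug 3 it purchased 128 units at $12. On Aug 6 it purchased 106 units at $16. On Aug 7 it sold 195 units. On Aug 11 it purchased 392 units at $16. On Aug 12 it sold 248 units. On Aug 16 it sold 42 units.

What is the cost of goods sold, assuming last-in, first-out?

Aug 7, 195 sold [LIFO — newest first]: 106 @ $16 + 89 @ $12 = $2,764
Aug 12, 248 sold [LIFO — newest first]: 248 @ $16 = $3,968
Aug 16, 42 sold [LIFO — newest first]: 42 @ $16 = $672
Total COGS = $2,764 + $3,968 + $672 = $7,404
Ending inventory: 39 @ $12 + 102 @ $16 = $2,100

COGS = $7,404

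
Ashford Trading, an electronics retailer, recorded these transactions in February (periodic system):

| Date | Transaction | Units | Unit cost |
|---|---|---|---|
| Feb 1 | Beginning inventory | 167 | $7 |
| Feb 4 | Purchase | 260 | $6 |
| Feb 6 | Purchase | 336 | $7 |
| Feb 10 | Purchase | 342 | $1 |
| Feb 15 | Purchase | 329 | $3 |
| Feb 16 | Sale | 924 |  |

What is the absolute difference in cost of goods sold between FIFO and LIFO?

FIFO COGS: 167 @ $7 + 260 @ $6 + 336 @ $7 + 161 @ $1 = $5,242
LIFO COGS: 329 @ $3 + 342 @ $1 + 253 @ $7 = $3,100
Difference = |$5,242 − $3,100| = $2,142

$2,142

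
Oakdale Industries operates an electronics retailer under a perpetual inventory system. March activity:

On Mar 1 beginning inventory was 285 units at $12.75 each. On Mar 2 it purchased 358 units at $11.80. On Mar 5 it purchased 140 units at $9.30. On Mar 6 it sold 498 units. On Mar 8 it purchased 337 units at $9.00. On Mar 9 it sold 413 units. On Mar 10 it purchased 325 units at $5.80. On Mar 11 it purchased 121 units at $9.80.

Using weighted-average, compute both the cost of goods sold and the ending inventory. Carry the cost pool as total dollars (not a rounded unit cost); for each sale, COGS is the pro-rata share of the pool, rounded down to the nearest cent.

After Mar 1: 285 on hand, pool $3,633.75 (≈ $12.7500 each)
After Mar 2: 643 on hand, pool $7,858.15 (≈ $12.2211 each)
After Mar 5: 783 on hand, pool $9,160.15 (≈ $11.6988 each)
Mar 6, sell 498: 498/783 × $9,160.15 → $5,825.99
After Mar 8: 622 on hand, pool $6,367.16 (≈ $10.2366 each)
Mar 9, sell 413: 413/622 × $6,367.16 → $4,227.71
After Mar 10: 534 on hand, pool $4,024.45 (≈ $7.5364 each)
After Mar 11: 655 on hand, pool $5,210.25 (≈ $7.9546 each)
Total COGS = $5,825.99 + $4,227.71 = $10,053.70
Ending inventory (cost pool remaining) = $5,210.25

COGS = $10,053.70; ending inventory = $5,210.25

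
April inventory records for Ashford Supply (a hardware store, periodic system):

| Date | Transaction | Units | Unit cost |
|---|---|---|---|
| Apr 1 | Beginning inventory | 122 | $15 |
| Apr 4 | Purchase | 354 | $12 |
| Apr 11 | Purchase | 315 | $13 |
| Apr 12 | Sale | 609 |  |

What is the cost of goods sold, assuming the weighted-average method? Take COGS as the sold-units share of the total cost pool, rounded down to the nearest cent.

Apr 12, sell 609: 609/791 × $10,173.00 → $7,832.30
Ending inventory (cost pool remaining) = $2,340.70
Check: goods available $10,173.00 = COGS $7,832.30 + ending $2,340.70

COGS = $7,832.30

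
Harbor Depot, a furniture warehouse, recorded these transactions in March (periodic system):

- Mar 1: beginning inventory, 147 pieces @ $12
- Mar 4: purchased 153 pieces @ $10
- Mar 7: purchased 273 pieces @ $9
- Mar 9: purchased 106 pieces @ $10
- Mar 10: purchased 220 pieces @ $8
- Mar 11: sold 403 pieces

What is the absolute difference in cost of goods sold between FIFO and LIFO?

FIFO COGS: 147 @ $12 + 153 @ $10 + 103 @ $9 = $4,221
LIFO COGS: 220 @ $8 + 106 @ $10 + 77 @ $9 = $3,513
Difference = |$4,221 − $3,513| = $708

$708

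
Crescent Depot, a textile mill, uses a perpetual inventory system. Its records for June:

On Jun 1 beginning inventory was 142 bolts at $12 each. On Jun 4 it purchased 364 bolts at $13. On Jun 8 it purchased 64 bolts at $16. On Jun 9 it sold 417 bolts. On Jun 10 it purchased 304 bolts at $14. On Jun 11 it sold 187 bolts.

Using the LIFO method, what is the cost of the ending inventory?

Ending inventory = $3,485

Jun 9, 417 sold [LIFO — newest first]: 64 @ $16 + 353 @ $13 = $5,613
Jun 11, 187 sold [LIFO — newest first]: 187 @ $14 = $2,618
Total COGS = $5,613 + $2,618 = $8,231
Ending inventory: 142 @ $12 + 11 @ $13 + 117 @ $14 = $3,485
Check: goods available $11,716 = COGS $8,231 + ending $3,485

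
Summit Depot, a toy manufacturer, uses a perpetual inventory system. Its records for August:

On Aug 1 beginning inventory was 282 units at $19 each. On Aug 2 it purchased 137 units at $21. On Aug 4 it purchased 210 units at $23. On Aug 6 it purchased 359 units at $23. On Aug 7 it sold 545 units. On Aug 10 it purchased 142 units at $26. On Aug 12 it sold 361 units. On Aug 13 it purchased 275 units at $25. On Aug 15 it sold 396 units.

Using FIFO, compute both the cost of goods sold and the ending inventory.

COGS = $29,314; ending inventory = $2,575

Aug 7, 545 sold [FIFO — oldest first]: 282 @ $19 + 137 @ $21 + 126 @ $23 = $11,133
Aug 12, 361 sold [FIFO — oldest first]: 84 @ $23 + 277 @ $23 = $8,303
Aug 15, 396 sold [FIFO — oldest first]: 82 @ $23 + 142 @ $26 + 172 @ $25 = $9,878
Total COGS = $11,133 + $8,303 + $9,878 = $29,314
Ending inventory: 103 @ $25 = $2,575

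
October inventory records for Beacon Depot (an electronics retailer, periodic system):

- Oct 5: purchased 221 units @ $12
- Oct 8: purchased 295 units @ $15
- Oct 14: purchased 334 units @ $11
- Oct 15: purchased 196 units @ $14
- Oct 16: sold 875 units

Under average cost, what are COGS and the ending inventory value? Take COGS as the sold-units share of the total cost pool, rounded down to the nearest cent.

COGS = $11,288.83; ending inventory = $2,206.17

Oct 16, sell 875: 875/1046 × $13,495.00 → $11,288.83
Ending inventory (cost pool remaining) = $2,206.17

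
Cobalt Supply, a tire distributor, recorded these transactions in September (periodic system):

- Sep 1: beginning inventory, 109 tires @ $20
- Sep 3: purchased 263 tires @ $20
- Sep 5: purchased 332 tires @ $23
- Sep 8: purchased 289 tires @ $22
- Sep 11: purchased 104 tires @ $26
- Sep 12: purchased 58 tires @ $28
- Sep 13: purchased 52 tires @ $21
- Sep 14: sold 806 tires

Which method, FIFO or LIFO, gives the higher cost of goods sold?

FIFO COGS: 109 @ $20 + 263 @ $20 + 332 @ $23 + 102 @ $22 = $17,320
LIFO COGS: 52 @ $21 + 58 @ $28 + 104 @ $26 + 289 @ $22 + 303 @ $23 = $18,747

LIFO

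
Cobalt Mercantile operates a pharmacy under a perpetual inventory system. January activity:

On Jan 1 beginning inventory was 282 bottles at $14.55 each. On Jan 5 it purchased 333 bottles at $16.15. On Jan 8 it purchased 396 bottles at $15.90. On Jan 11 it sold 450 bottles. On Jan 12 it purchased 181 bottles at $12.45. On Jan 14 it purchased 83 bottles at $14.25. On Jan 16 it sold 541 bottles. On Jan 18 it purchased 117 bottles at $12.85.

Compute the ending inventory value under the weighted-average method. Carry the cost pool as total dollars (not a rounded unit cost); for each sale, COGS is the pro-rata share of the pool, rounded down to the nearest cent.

After Jan 1: 282 on hand, pool $4,103.10 (≈ $14.5500 each)
After Jan 5: 615 on hand, pool $9,481.05 (≈ $15.4163 each)
After Jan 8: 1011 on hand, pool $15,777.45 (≈ $15.6058 each)
Jan 11, sell 450: 450/1011 × $15,777.45 → $7,022.60
After Jan 12: 742 on hand, pool $11,008.30 (≈ $14.8360 each)
After Jan 14: 825 on hand, pool $12,191.05 (≈ $14.7770 each)
Jan 16, sell 541: 541/825 × $12,191.05 → $7,994.37
After Jan 18: 401 on hand, pool $5,700.13 (≈ $14.2148 each)
Total COGS = $7,022.60 + $7,994.37 = $15,016.97
Ending inventory (cost pool remaining) = $5,700.13
Check: goods available $20,717.10 = COGS $15,016.97 + ending $5,700.13

Ending inventory = $5,700.13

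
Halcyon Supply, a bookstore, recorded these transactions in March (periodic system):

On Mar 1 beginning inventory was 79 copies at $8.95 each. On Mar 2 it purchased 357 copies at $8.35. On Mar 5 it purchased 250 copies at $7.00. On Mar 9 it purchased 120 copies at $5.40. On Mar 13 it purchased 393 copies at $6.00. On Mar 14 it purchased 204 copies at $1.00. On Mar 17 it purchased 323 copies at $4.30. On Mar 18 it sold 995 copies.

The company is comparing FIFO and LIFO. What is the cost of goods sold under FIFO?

COGS = $7,220.00

FIFO COGS: 79 @ $8.95 + 357 @ $8.35 + 250 @ $7.00 + 120 @ $5.40 + 189 @ $6.00 = $7,220.00
LIFO COGS: 323 @ $4.30 + 204 @ $1.00 + 393 @ $6.00 + 75 @ $5.40 = $4,355.90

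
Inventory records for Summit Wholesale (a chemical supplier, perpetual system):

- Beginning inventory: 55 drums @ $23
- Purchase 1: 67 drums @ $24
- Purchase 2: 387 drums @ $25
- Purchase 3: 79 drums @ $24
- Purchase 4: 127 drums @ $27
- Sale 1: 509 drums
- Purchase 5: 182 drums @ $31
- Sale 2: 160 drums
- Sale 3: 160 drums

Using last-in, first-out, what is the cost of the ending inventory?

Sale 1 (509) [LIFO — newest first]: 127 @ $27 + 79 @ $24 + 303 @ $25 = $12,900
Sale 2 (160) [LIFO — newest first]: 160 @ $31 = $4,960
Sale 3 (160) [LIFO — newest first]: 22 @ $31 + 84 @ $25 + 54 @ $24 = $4,078
Total COGS = $12,900 + $4,960 + $4,078 = $21,938
Ending inventory: 55 @ $23 + 13 @ $24 = $1,577

Ending inventory = $1,577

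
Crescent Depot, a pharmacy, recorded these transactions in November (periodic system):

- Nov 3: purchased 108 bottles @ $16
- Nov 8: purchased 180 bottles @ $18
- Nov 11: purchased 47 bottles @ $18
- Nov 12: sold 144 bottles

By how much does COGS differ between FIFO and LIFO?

FIFO COGS: 108 @ $16 + 36 @ $18 = $2,376
LIFO COGS: 47 @ $18 + 97 @ $18 = $2,592
Difference = |$2,376 − $2,592| = $216

$216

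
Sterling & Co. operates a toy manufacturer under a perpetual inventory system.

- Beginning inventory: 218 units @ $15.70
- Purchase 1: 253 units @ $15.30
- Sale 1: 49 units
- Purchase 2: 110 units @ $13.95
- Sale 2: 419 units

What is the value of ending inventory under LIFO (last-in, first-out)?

Sale 1 (49) [LIFO — newest first]: 49 @ $15.30 = $749.70
Sale 2 (419) [LIFO — newest first]: 110 @ $13.95 + 204 @ $15.30 + 105 @ $15.70 = $6,304.20
Total COGS = $749.70 + $6,304.20 = $7,053.90
Ending inventory: 113 @ $15.70 = $1,774.10
Check: goods available $8,828.00 = COGS $7,053.90 + ending $1,774.10

Ending inventory = $1,774.10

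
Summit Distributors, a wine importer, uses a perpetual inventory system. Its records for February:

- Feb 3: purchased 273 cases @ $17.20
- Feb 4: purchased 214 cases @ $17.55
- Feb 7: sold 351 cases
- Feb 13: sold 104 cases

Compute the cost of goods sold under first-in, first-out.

Feb 7, 351 sold [FIFO — oldest first]: 273 @ $17.20 + 78 @ $17.55 = $6,064.50
Feb 13, 104 sold [FIFO — oldest first]: 104 @ $17.55 = $1,825.20
Total COGS = $6,064.50 + $1,825.20 = $7,889.70
Ending inventory: 32 @ $17.55 = $561.60
Check: goods available $8,451.30 = COGS $7,889.70 + ending $561.60

COGS = $7,889.70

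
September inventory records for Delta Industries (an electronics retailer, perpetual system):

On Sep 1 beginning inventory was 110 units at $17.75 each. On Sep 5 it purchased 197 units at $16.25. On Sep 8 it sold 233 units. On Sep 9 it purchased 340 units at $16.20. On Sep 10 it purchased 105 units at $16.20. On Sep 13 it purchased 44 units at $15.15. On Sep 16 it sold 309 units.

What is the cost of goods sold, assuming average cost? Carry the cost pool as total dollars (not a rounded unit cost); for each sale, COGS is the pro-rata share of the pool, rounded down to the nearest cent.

After Sep 1: 110 on hand, pool $1,952.50 (≈ $17.7500 each)
After Sep 5: 307 on hand, pool $5,153.75 (≈ $16.7875 each)
Sep 8, sell 233: 233/307 × $5,153.75 → $3,911.47
After Sep 9: 414 on hand, pool $6,750.28 (≈ $16.3050 each)
After Sep 10: 519 on hand, pool $8,451.28 (≈ $16.2838 each)
After Sep 13: 563 on hand, pool $9,117.88 (≈ $16.1952 each)
Sep 16, sell 309: 309/563 × $9,117.88 → $5,004.30
Total COGS = $3,911.47 + $5,004.30 = $8,915.77
Ending inventory (cost pool remaining) = $4,113.58
Check: goods available $13,029.35 = COGS $8,915.77 + ending $4,113.58

COGS = $8,915.77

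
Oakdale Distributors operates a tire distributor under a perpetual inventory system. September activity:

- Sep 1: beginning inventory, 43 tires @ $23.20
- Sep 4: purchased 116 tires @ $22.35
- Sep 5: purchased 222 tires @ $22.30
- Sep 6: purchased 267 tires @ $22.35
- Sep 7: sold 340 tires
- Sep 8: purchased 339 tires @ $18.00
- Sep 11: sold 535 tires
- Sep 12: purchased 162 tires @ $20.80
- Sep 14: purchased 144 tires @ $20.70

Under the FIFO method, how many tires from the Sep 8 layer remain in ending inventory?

Sep 7, 340 sold [FIFO — oldest first]: 43 @ $23.20 + 116 @ $22.35 + 181 @ $22.30 = $7,626.50
Sep 11, 535 sold [FIFO — oldest first]: 41 @ $22.30 + 267 @ $22.35 + 227 @ $18.00 = $10,967.75
Total COGS = $7,626.50 + $10,967.75 = $18,594.25
Ending inventory: 112 @ $18.00 + 162 @ $20.80 + 144 @ $20.70 = $8,366.40
Check: goods available $26,960.65 = COGS $18,594.25 + ending $8,366.40

112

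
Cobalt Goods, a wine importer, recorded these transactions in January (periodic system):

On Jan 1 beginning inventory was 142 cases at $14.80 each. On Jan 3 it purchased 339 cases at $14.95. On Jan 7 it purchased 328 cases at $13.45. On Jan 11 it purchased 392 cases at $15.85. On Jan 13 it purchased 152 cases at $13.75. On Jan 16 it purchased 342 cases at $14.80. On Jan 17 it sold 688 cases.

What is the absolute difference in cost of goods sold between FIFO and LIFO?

$272.70

FIFO COGS: 142 @ $14.80 + 339 @ $14.95 + 207 @ $13.45 = $9,953.80
LIFO COGS: 342 @ $14.80 + 152 @ $13.75 + 194 @ $15.85 = $10,226.50
Difference = |$9,953.80 − $10,226.50| = $272.70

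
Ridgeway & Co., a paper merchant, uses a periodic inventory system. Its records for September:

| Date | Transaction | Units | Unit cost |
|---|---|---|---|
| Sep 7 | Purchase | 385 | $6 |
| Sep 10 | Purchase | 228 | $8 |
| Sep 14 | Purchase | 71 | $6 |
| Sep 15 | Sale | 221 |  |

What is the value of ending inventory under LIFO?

Ending inventory = $2,934

Sep 15, 221 sold [LIFO — newest first]: 71 @ $6 + 150 @ $8 = $1,626
Ending inventory: 385 @ $6 + 78 @ $8 = $2,934
Check: goods available $4,560 = COGS $1,626 + ending $2,934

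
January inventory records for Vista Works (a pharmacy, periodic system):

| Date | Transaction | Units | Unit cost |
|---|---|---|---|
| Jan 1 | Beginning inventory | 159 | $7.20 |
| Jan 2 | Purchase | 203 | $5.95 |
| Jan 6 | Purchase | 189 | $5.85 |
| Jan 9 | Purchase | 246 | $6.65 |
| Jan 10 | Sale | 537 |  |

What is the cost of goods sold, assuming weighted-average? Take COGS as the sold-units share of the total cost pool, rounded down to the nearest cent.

COGS = $3,432.35

Jan 10, sell 537: 537/797 × $5,094.20 → $3,432.35
Ending inventory (cost pool remaining) = $1,661.85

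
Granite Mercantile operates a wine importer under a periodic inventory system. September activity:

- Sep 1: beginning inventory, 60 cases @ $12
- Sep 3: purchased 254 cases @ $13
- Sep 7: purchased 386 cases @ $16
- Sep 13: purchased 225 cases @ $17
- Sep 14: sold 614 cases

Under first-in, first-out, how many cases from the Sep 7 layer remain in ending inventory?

86

Sep 14, 614 sold [FIFO — oldest first]: 60 @ $12 + 254 @ $13 + 300 @ $16 = $8,822
Ending inventory: 86 @ $16 + 225 @ $17 = $5,201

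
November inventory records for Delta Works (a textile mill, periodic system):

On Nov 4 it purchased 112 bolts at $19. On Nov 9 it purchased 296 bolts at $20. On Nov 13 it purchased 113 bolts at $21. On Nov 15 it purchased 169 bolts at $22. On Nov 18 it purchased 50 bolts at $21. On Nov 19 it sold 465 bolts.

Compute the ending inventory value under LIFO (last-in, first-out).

Nov 19, 465 sold [LIFO — newest first]: 50 @ $21 + 169 @ $22 + 113 @ $21 + 133 @ $20 = $9,801
Ending inventory: 112 @ $19 + 163 @ $20 = $5,388
Check: goods available $15,189 = COGS $9,801 + ending $5,388

Ending inventory = $5,388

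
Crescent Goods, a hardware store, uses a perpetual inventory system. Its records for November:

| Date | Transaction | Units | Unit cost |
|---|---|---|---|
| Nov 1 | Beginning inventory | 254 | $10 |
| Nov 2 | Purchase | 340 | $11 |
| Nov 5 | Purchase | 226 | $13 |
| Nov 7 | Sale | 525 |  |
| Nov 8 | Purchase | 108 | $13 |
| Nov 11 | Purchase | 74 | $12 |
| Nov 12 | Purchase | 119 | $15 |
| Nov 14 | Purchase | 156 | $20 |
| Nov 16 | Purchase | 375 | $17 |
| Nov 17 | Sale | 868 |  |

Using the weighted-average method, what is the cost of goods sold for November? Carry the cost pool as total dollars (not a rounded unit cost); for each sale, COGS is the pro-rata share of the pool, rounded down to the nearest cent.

After Nov 1: 254 on hand, pool $2,540.00 (≈ $10.0000 each)
After Nov 2: 594 on hand, pool $6,280.00 (≈ $10.5724 each)
After Nov 5: 820 on hand, pool $9,218.00 (≈ $11.2415 each)
Nov 7, sell 525: 525/820 × $9,218.00 → $5,901.76
After Nov 8: 403 on hand, pool $4,720.24 (≈ $11.7128 each)
After Nov 11: 477 on hand, pool $5,608.24 (≈ $11.7573 each)
After Nov 12: 596 on hand, pool $7,393.24 (≈ $12.4048 each)
After Nov 14: 752 on hand, pool $10,513.24 (≈ $13.9804 each)
After Nov 16: 1127 on hand, pool $16,888.24 (≈ $14.9851 each)
Nov 17, sell 868: 868/1127 × $16,888.24 → $13,007.09
Total COGS = $5,901.76 + $13,007.09 = $18,908.85
Ending inventory (cost pool remaining) = $3,881.15

COGS = $18,908.85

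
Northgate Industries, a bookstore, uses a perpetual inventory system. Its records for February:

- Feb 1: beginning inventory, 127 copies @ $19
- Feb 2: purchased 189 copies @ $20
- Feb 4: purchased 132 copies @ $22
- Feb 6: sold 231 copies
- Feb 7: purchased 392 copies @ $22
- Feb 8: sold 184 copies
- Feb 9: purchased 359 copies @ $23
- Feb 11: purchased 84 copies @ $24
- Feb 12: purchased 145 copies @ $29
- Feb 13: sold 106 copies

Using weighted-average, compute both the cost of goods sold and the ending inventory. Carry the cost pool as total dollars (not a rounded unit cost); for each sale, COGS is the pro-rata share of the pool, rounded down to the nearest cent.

COGS = $11,094.06; ending inventory = $21,104.94

After Feb 1: 127 on hand, pool $2,413.00 (≈ $19.0000 each)
After Feb 2: 316 on hand, pool $6,193.00 (≈ $19.5981 each)
After Feb 4: 448 on hand, pool $9,097.00 (≈ $20.3058 each)
Feb 6, sell 231: 231/448 × $9,097.00 → $4,690.64
After Feb 7: 609 on hand, pool $13,030.36 (≈ $21.3963 each)
Feb 8, sell 184: 184/609 × $13,030.36 → $3,936.92
After Feb 9: 784 on hand, pool $17,350.44 (≈ $22.1307 each)
After Feb 11: 868 on hand, pool $19,366.44 (≈ $22.3116 each)
After Feb 12: 1013 on hand, pool $23,571.44 (≈ $23.2689 each)
Feb 13, sell 106: 106/1013 × $23,571.44 → $2,466.50
Total COGS = $4,690.64 + $3,936.92 + $2,466.50 = $11,094.06
Ending inventory (cost pool remaining) = $21,104.94
Check: goods available $32,199.00 = COGS $11,094.06 + ending $21,104.94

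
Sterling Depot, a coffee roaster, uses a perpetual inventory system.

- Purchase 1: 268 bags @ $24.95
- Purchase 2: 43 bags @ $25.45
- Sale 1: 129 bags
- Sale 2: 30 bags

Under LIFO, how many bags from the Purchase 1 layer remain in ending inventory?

152

Sale 1 (129) [LIFO — newest first]: 43 @ $25.45 + 86 @ $24.95 = $3,240.05
Sale 2 (30) [LIFO — newest first]: 30 @ $24.95 = $748.50
Total COGS = $3,240.05 + $748.50 = $3,988.55
Ending inventory: 152 @ $24.95 = $3,792.40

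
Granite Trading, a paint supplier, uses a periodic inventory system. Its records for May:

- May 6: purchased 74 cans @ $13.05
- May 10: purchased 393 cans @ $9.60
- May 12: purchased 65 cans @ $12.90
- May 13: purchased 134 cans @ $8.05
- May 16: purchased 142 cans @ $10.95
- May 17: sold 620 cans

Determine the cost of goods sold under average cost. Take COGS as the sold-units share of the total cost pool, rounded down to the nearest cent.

May 17, sell 620: 620/808 × $8,210.60 → $6,300.21
Ending inventory (cost pool remaining) = $1,910.39
Check: goods available $8,210.60 = COGS $6,300.21 + ending $1,910.39

COGS = $6,300.21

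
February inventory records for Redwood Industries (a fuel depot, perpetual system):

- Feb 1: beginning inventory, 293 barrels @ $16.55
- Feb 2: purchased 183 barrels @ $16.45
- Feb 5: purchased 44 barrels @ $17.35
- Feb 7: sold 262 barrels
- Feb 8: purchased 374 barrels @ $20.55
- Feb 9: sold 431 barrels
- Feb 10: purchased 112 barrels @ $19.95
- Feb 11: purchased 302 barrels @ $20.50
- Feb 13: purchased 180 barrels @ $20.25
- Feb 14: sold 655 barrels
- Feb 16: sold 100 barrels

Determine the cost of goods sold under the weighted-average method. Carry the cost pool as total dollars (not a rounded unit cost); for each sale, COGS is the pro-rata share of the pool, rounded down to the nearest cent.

After Feb 1: 293 on hand, pool $4,849.15 (≈ $16.5500 each)
After Feb 2: 476 on hand, pool $7,859.50 (≈ $16.5116 each)
After Feb 5: 520 on hand, pool $8,622.90 (≈ $16.5825 each)
Feb 7, sell 262: 262/520 × $8,622.90 → $4,344.61
After Feb 8: 632 on hand, pool $11,963.99 (≈ $18.9304 each)
Feb 9, sell 431: 431/632 × $11,963.99 → $8,158.98
After Feb 10: 313 on hand, pool $6,039.41 (≈ $19.2952 each)
After Feb 11: 615 on hand, pool $12,230.41 (≈ $19.8868 each)
After Feb 13: 795 on hand, pool $15,875.41 (≈ $19.9691 each)
Feb 14, sell 655: 655/795 × $15,875.41 → $13,079.74
Feb 16, sell 100: 100/140 × $2,795.67 → $1,996.90
Total COGS = $4,344.61 + $8,158.98 + $13,079.74 + $1,996.90 = $27,580.23
Ending inventory (cost pool remaining) = $798.77
Check: goods available $28,379.00 = COGS $27,580.23 + ending $798.77

COGS = $27,580.23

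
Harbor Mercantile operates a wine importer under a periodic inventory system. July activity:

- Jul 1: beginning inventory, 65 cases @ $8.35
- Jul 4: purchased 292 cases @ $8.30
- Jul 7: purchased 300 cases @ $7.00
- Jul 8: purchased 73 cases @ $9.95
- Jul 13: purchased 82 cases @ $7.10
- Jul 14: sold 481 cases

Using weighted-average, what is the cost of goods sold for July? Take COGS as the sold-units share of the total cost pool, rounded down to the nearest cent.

Jul 14, sell 481: 481/812 × $6,374.90 → $3,776.26
Ending inventory (cost pool remaining) = $2,598.64

COGS = $3,776.26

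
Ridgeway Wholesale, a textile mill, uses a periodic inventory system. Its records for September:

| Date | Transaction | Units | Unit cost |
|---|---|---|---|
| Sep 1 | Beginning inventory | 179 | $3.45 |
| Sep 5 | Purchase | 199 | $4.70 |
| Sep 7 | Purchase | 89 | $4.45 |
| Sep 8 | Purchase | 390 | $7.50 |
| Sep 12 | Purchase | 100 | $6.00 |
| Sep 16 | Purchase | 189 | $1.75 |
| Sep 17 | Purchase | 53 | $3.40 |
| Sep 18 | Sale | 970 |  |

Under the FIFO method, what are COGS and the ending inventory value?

Sep 18, 970 sold [FIFO — oldest first]: 179 @ $3.45 + 199 @ $4.70 + 89 @ $4.45 + 390 @ $7.50 + 100 @ $6.00 + 13 @ $1.75 = $5,496.65
Ending inventory: 176 @ $1.75 + 53 @ $3.40 = $488.20

COGS = $5,496.65; ending inventory = $488.20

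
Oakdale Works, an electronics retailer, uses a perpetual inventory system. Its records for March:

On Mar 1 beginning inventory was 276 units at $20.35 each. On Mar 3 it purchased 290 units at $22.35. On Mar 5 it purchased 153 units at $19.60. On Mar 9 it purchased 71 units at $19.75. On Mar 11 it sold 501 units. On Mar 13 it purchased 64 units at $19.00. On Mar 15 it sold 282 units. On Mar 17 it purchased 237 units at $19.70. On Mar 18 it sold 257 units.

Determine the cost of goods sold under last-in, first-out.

Mar 11, 501 sold [LIFO — newest first]: 71 @ $19.75 + 153 @ $19.60 + 277 @ $22.35 = $10,592.00
Mar 15, 282 sold [LIFO — newest first]: 64 @ $19.00 + 13 @ $22.35 + 205 @ $20.35 = $5,678.30
Mar 18, 257 sold [LIFO — newest first]: 237 @ $19.70 + 20 @ $20.35 = $5,075.90
Total COGS = $10,592.00 + $5,678.30 + $5,075.90 = $21,346.20
Ending inventory: 51 @ $20.35 = $1,037.85
Check: goods available $22,384.05 = COGS $21,346.20 + ending $1,037.85

COGS = $21,346.20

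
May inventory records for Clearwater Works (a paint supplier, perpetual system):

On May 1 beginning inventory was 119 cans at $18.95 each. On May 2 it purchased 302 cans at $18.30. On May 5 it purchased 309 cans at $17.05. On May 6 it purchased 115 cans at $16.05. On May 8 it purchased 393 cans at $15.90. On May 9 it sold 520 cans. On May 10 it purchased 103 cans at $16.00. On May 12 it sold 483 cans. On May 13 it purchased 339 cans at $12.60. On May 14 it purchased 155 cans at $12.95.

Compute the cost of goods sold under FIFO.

May 9, 520 sold [FIFO — oldest first]: 119 @ $18.95 + 302 @ $18.30 + 99 @ $17.05 = $9,469.60
May 12, 483 sold [FIFO — oldest first]: 210 @ $17.05 + 115 @ $16.05 + 158 @ $15.90 = $7,938.45
Total COGS = $9,469.60 + $7,938.45 = $17,408.05
Ending inventory: 235 @ $15.90 + 103 @ $16.00 + 339 @ $12.60 + 155 @ $12.95 = $11,663.15
Check: goods available $29,071.20 = COGS $17,408.05 + ending $11,663.15

COGS = $17,408.05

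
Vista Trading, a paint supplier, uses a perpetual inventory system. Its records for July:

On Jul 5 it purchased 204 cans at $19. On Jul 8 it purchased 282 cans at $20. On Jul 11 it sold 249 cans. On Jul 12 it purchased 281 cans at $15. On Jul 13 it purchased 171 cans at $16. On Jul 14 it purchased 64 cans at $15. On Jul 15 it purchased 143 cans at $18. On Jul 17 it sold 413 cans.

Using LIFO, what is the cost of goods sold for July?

COGS = $11,775

Jul 11, 249 sold [LIFO — newest first]: 249 @ $20 = $4,980
Jul 17, 413 sold [LIFO — newest first]: 143 @ $18 + 64 @ $15 + 171 @ $16 + 35 @ $15 = $6,795
Total COGS = $4,980 + $6,795 = $11,775
Ending inventory: 204 @ $19 + 33 @ $20 + 246 @ $15 = $8,226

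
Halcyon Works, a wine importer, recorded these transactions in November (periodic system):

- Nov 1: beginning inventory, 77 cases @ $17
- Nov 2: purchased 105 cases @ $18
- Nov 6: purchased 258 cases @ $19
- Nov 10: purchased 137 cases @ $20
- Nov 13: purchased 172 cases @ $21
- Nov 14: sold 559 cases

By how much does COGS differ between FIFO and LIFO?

$621

FIFO COGS: 77 @ $17 + 105 @ $18 + 258 @ $19 + 119 @ $20 = $10,481
LIFO COGS: 172 @ $21 + 137 @ $20 + 250 @ $19 = $11,102
Difference = |$10,481 − $11,102| = $621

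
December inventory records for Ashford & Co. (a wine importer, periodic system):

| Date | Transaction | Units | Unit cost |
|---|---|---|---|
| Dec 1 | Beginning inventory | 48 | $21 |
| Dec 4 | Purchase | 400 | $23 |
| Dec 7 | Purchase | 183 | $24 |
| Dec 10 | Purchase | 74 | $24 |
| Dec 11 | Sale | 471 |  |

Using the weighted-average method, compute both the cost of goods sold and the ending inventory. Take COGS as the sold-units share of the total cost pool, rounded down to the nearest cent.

COGS = $10,940.56; ending inventory = $5,435.44

Dec 11, sell 471: 471/705 × $16,376.00 → $10,940.56
Ending inventory (cost pool remaining) = $5,435.44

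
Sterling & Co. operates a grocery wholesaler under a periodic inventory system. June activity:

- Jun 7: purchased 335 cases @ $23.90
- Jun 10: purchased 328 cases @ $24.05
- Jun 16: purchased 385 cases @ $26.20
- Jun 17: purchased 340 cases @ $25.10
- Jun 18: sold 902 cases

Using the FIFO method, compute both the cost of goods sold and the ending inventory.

Jun 18, 902 sold [FIFO — oldest first]: 335 @ $23.90 + 328 @ $24.05 + 239 @ $26.20 = $22,156.70
Ending inventory: 146 @ $26.20 + 340 @ $25.10 = $12,359.20

COGS = $22,156.70; ending inventory = $12,359.20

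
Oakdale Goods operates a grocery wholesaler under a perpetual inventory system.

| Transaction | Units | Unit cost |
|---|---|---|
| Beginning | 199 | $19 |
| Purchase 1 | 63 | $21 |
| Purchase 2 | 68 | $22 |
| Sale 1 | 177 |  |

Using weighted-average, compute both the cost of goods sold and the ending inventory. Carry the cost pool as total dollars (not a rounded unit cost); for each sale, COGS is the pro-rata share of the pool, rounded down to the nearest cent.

After Beginning: 199 on hand, pool $3,781.00 (≈ $19.0000 each)
After Purchase 1: 262 on hand, pool $5,104.00 (≈ $19.4809 each)
After Purchase 2: 330 on hand, pool $6,600.00 (≈ $20.0000 each)
Sale 1, sell 177: 177/330 × $6,600.00 → $3,540.00
Ending inventory (cost pool remaining) = $3,060.00

COGS = $3,540.00; ending inventory = $3,060.00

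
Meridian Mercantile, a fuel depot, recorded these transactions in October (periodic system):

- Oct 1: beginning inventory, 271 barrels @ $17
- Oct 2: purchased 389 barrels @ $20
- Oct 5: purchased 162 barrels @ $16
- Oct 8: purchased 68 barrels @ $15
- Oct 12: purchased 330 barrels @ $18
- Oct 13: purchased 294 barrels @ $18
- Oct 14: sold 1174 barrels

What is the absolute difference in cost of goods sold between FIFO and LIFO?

FIFO COGS: 271 @ $17 + 389 @ $20 + 162 @ $16 + 68 @ $15 + 284 @ $18 = $21,111
LIFO COGS: 294 @ $18 + 330 @ $18 + 68 @ $15 + 162 @ $16 + 320 @ $20 = $21,244
Difference = |$21,111 − $21,244| = $133

$133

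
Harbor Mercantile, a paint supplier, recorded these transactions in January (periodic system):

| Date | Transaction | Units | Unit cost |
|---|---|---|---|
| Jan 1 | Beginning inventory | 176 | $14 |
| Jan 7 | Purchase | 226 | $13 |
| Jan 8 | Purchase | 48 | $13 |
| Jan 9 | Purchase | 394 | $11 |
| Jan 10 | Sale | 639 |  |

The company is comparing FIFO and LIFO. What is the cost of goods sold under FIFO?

FIFO COGS: 176 @ $14 + 226 @ $13 + 48 @ $13 + 189 @ $11 = $8,105
LIFO COGS: 394 @ $11 + 48 @ $13 + 197 @ $13 = $7,519

COGS = $8,105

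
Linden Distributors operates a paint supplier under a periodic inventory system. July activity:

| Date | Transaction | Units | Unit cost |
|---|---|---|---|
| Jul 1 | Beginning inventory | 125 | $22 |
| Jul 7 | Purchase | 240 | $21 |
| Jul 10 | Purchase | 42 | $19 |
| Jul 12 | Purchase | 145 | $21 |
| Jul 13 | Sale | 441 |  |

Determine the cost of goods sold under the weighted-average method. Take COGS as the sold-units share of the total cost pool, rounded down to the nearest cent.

Jul 13, sell 441: 441/552 × $11,633.00 → $9,293.75
Ending inventory (cost pool remaining) = $2,339.25

COGS = $9,293.75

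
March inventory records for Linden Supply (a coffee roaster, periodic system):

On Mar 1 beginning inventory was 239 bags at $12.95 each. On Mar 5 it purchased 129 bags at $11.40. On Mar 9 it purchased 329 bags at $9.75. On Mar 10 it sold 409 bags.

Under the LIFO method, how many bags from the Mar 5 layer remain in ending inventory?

Mar 10, 409 sold [LIFO — newest first]: 329 @ $9.75 + 80 @ $11.40 = $4,119.75
Ending inventory: 239 @ $12.95 + 49 @ $11.40 = $3,653.65

49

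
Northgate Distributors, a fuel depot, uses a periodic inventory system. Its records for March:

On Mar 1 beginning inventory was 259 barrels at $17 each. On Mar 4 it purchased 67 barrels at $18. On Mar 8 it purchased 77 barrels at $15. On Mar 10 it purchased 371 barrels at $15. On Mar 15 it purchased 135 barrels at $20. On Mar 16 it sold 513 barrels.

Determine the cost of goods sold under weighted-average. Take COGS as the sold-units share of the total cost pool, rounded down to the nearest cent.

COGS = $8,481.71

Mar 16, sell 513: 513/909 × $15,029.00 → $8,481.71
Ending inventory (cost pool remaining) = $6,547.29
Check: goods available $15,029.00 = COGS $8,481.71 + ending $6,547.29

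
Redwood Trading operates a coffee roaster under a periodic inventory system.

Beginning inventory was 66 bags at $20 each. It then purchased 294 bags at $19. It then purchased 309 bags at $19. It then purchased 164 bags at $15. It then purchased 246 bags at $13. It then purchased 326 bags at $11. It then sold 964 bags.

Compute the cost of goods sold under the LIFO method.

Sale 1 (964) [LIFO — newest first]: 326 @ $11 + 246 @ $13 + 164 @ $15 + 228 @ $19 = $13,576
Ending inventory: 66 @ $20 + 294 @ $19 + 81 @ $19 = $8,445
Check: goods available $22,021 = COGS $13,576 + ending $8,445

COGS = $13,576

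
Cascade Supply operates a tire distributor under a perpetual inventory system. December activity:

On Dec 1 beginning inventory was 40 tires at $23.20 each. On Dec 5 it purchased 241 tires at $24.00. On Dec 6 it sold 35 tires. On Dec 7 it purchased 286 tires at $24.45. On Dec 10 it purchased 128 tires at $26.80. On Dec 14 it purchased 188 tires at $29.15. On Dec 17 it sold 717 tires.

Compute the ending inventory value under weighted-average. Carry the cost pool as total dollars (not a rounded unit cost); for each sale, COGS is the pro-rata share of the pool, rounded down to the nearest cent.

After Dec 1: 40 on hand, pool $928.00 (≈ $23.2000 each)
After Dec 5: 281 on hand, pool $6,712.00 (≈ $23.8861 each)
Dec 6, sell 35: 35/281 × $6,712.00 → $836.01
After Dec 7: 532 on hand, pool $12,868.69 (≈ $24.1893 each)
After Dec 10: 660 on hand, pool $16,299.09 (≈ $24.6956 each)
After Dec 14: 848 on hand, pool $21,779.29 (≈ $25.6831 each)
Dec 17, sell 717: 717/848 × $21,779.29 → $18,414.80
Total COGS = $836.01 + $18,414.80 = $19,250.81
Ending inventory (cost pool remaining) = $3,364.49

Ending inventory = $3,364.49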